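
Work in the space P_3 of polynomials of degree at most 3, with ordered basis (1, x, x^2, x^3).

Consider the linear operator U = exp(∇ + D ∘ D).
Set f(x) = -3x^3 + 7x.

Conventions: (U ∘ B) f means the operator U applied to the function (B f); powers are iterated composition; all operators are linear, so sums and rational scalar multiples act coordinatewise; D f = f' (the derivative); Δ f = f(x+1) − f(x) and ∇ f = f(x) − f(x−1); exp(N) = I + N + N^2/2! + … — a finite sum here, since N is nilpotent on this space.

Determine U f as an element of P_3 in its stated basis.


order-1 term: -9x^2 - 9x + 4
order-2 term: -9x - 9
order-3 term: -3
the series for exp(∇ + D ∘ D) f terminates at order 3
exp(∇ + D ∘ D) f = -3x^3 - 9x^2 - 11x - 8

the image equals g(x) = -3x^3 - 9x^2 - 11x - 8


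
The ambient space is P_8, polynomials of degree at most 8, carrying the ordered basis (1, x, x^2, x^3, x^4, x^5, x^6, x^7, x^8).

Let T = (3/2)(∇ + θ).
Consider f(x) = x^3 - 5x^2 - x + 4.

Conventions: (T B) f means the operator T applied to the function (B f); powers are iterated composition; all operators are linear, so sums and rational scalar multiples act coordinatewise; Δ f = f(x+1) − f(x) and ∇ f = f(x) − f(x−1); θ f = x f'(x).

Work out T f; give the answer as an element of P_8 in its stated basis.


∇ f = 3x^2 - 13x + 5
θ f = 3x^3 - 10x^2 - x
(∇ + θ) f = 3x^3 - 7x^2 - 14x + 5
((3/2)(∇ + θ)) f = (9/2)x^3 - (21/2)x^2 - 21x + 15/2

the image equals g(x) = (9/2)x^3 - (21/2)x^2 - 21x + 15/2


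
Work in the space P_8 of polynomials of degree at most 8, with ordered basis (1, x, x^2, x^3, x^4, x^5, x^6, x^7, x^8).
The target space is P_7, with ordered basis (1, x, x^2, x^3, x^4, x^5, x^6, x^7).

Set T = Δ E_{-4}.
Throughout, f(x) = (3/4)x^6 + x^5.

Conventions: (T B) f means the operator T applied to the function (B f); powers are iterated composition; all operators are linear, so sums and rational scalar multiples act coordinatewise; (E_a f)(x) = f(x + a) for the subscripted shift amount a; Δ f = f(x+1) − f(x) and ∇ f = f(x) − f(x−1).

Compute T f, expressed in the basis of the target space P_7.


g(x) = (9/2)x^5 - (295/4)x^4 + 485x^3 - (6395/4)x^2 + (5279/2)x - 6977/4

E_{-4} f = (3/4)x^6 - 17x^5 + 160x^4 - 800x^3 + 2240x^2 - 3328x + 2048
Δ E_{-4} f = (9/2)x^5 - (295/4)x^4 + 485x^3 - (6395/4)x^2 + (5279/2)x - 6977/4


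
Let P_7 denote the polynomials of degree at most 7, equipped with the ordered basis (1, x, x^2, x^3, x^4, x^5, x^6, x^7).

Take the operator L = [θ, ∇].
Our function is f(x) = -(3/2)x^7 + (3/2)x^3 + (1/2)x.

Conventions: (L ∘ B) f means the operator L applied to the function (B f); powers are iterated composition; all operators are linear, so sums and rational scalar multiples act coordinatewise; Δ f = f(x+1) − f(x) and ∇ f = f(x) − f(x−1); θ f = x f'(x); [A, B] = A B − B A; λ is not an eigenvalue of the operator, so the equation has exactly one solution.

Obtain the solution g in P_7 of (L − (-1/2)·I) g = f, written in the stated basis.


write g with unknown coordinates in the stated basis and equate coefficients in (L − (-1/2)·I) g = f
solving from the highest basis element down gives g = -3x^7 - 42x^6 - 252x^5 - 630x^4 + 843x^3 + 9468x^2 + 20449x + 11066
check: L g = 21x^6 + 126x^5 + 315x^4 - 420x^3 - 4734x^2 - 10224x - 5533
so L g − (-1/2)·g = -(3/2)x^7 + (3/2)x^3 + (1/2)x = f ✓

the image equals g(x) = -3x^7 - 42x^6 - 252x^5 - 630x^4 + 843x^3 + 9468x^2 + 20449x + 11066


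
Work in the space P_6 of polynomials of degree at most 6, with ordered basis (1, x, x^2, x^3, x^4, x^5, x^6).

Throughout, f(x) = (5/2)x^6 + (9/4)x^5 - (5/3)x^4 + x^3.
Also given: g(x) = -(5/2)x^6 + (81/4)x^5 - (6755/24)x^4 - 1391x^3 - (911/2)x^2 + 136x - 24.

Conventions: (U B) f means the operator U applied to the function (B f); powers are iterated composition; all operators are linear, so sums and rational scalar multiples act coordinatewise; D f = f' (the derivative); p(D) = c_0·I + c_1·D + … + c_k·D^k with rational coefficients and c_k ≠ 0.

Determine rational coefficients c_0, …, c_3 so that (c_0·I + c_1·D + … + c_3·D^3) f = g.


D^0 f = (5/2)x^6 + (9/4)x^5 - (5/3)x^4 + x^3
D^1 f = 15x^5 + (45/4)x^4 - (20/3)x^3 + 3x^2
D^2 f = 75x^4 + 45x^3 - 20x^2 + 6x
D^3 f = 300x^3 + 135x^2 - 40x + 6
matching coefficients of g against c_0 f + c_1 Df + … from the top degree down determines the c_i
solution: c_0 = -1, c_1 = 3/2, c_2 = -4, c_3 = -4

p(D) = -I + (3/2)·D − 4·D^2 − 4·D^3, i.e. c_0 = -1, c_1 = 3/2, c_2 = -4, c_3 = -4


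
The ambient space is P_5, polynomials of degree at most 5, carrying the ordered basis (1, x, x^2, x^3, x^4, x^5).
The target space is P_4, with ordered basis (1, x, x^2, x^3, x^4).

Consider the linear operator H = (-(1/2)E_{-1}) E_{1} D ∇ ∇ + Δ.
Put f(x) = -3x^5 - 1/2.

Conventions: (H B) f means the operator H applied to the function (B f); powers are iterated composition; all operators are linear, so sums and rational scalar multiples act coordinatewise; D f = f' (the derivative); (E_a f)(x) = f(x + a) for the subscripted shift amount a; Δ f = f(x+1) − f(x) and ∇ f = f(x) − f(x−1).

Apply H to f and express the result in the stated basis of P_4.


∇ f = -15x^4 + 30x^3 - 30x^2 + 15x - 3
∇ ∇ f = -60x^3 + 180x^2 - 210x + 90
D ∇ ∇ f = -180x^2 + 360x - 210
E_{1} D ∇ ∇ f = -180x^2 - 30
E_{-1} (E_{1} D ∇) ∇ f = -180x^2 + 360x - 210
(-(1/2)E_{-1}) (E_{1} D ∇) ∇ f = 90x^2 - 180x + 105
Δ f = -15x^4 - 30x^3 - 30x^2 - 15x - 3
((-(1/2)E_{-1}) E_{1} D ∇ ∇ + Δ) f = -15x^4 - 30x^3 + 60x^2 - 195x + 102

g(x) = -15x^4 - 30x^3 + 60x^2 - 195x + 102


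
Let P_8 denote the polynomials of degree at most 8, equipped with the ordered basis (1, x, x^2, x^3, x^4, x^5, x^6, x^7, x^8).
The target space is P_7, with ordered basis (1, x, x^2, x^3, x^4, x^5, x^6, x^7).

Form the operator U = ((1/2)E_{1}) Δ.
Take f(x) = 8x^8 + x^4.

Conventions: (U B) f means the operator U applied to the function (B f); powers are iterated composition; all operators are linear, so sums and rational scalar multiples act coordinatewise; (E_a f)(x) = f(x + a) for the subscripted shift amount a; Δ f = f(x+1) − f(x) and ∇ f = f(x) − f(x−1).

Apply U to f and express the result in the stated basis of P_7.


Δ f = 64x^7 + 224x^6 + 448x^5 + 560x^4 + 452x^3 + 230x^2 + 68x + 9
E_{1} Δ f = 64x^7 + 672x^6 + 3136x^5 + 8400x^4 + 13892x^3 + 14130x^2 + 8156x + 2055
((1/2)E_{1}) Δ f = 32x^7 + 336x^6 + 1568x^5 + 4200x^4 + 6946x^3 + 7065x^2 + 4078x + 2055/2

g(x) = 32x^7 + 336x^6 + 1568x^5 + 4200x^4 + 6946x^3 + 7065x^2 + 4078x + 2055/2


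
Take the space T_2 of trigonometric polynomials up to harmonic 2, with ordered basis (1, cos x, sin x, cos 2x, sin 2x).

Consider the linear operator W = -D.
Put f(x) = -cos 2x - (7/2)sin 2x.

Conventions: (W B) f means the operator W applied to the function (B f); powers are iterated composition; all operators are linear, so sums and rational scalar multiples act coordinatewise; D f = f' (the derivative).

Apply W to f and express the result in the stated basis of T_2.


the image equals g(x) = 7cos 2x - 2sin 2x

D f = -7cos 2x + 2sin 2x
(-D) f = 7cos 2x - 2sin 2x


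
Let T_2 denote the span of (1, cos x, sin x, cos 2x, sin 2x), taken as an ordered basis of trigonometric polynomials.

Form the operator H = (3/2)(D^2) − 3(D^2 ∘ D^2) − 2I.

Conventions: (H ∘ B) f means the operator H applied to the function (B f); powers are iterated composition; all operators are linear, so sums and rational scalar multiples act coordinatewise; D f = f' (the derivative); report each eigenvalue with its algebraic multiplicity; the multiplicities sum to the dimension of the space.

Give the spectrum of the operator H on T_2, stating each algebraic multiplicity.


λ = -56 (multiplicity 2), λ = -13/2 (multiplicity 2), λ = -2 (multiplicity 1)

image of 1: -2
image of cos x: -(13/2)cos x
image of sin x: -(13/2)sin x
image of cos 2x: -56cos 2x
image of sin 2x: -56sin 2x
the matrix is diagonal; its diagonal is (-2, -13/2, -13/2, -56, -56)
for a triangular matrix the eigenvalues are the diagonal entries, with algebraic multiplicity their repetition count


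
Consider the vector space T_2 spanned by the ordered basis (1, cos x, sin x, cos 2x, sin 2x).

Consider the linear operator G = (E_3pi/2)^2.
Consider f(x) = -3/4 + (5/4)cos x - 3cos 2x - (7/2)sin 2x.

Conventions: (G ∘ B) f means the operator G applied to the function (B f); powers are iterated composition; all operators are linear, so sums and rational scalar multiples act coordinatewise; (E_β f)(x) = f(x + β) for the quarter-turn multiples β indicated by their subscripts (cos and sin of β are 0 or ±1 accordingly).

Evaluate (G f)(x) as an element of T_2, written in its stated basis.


g(x) = -3/4 - (5/4)cos x - 3cos 2x - (7/2)sin 2x

E_3pi/2 f = -3/4 + (5/4)sin x + 3cos 2x + (7/2)sin 2x
E_3pi/2 E_3pi/2 f = -3/4 - (5/4)cos x - 3cos 2x - (7/2)sin 2x


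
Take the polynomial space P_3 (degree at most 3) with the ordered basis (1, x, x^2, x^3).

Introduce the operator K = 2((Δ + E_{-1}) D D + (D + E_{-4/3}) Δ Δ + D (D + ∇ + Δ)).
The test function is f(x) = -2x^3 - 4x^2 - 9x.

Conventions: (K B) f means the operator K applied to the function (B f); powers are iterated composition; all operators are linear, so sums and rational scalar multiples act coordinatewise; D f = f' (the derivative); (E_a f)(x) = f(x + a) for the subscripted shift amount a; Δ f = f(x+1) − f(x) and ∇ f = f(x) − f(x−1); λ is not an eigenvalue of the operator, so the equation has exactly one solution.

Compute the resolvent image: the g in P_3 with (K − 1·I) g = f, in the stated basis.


the image equals g(x) = 2x^3 + 4x^2 + 129x + 96

write g with unknown coordinates in the stated basis and equate coefficients in (K − 1·I) g = f
solving from the highest basis element down gives g = 2x^3 + 4x^2 + 129x + 96
check: K g = 120x + 96
so K g − 1·g = -2x^3 - 4x^2 - 9x = f ✓


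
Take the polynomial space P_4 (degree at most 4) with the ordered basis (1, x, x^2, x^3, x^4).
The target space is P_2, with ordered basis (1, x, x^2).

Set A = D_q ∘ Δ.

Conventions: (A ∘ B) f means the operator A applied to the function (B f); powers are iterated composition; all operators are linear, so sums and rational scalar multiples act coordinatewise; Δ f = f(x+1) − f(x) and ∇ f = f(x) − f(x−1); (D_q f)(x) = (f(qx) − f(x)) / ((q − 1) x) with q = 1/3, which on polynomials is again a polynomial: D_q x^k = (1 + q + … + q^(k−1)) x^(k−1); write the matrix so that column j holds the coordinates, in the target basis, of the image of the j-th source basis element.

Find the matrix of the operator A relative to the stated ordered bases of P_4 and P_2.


image of 1: 0
image of x: 0
image of x^2: 2
image of x^3: 4x + 3
image of x^4: (52/9)x^2 + 8x + 4
each image's coordinates form column j of the matrix

the matrix is [[0, 0, 2, 3, 4]; [0, 0, 0, 4, 8]; [0, 0, 0, 0, 52/9]] (rows listed top to bottom)


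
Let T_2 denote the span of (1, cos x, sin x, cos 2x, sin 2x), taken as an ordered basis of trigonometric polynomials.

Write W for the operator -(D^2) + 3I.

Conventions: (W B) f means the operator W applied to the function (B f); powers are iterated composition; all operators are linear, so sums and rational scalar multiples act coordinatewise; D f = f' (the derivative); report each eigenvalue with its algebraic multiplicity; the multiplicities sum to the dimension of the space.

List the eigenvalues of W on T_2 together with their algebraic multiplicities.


λ = 3 (multiplicity 1), λ = 4 (multiplicity 2), λ = 7 (multiplicity 2)

image of 1: 3
image of cos x: 4cos x
image of sin x: 4sin x
image of cos 2x: 7cos 2x
image of sin 2x: 7sin 2x
the matrix is diagonal; its diagonal is (3, 4, 4, 7, 7)
for a triangular matrix the eigenvalues are the diagonal entries, with algebraic multiplicity their repetition count


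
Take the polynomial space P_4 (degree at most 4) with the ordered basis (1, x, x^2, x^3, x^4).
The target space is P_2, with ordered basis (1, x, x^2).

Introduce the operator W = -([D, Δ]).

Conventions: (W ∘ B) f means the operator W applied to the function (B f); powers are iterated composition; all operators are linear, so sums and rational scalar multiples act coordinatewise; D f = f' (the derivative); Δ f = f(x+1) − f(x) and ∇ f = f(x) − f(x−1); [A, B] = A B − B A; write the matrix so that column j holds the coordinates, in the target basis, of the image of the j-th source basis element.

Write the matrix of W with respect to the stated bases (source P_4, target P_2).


the matrix is [[0, 0, 0, 0, 0]; [0, 0, 0, 0, 0]; [0, 0, 0, 0, 0]] (rows listed top to bottom)

image of 1: 0
image of x: 0
image of x^2: 0
image of x^3: 0
image of x^4: 0
each image's coordinates form column j of the matrix


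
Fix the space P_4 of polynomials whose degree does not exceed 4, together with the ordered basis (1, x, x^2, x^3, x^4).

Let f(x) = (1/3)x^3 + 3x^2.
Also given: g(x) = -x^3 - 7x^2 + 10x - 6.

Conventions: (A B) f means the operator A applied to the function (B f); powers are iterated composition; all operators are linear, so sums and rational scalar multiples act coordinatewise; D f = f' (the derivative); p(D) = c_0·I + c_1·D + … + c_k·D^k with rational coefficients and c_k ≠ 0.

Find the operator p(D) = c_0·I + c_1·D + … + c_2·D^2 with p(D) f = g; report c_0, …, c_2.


p(D) = -3·I + 2·D − D^2, i.e. c_0 = -3, c_1 = 2, c_2 = -1

D^0 f = (1/3)x^3 + 3x^2
D^1 f = x^2 + 6x
D^2 f = 2x + 6
matching coefficients of g against c_0 f + c_1 Df + … from the top degree down determines the c_i
solution: c_0 = -3, c_1 = 2, c_2 = -1


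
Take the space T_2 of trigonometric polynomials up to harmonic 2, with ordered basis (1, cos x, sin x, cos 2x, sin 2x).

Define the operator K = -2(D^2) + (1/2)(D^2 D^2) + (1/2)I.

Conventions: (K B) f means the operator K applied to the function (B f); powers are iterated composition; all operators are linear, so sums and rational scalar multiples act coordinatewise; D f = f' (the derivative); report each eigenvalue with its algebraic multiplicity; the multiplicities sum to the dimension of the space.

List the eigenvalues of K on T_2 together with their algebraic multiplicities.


image of 1: 1/2
image of cos x: 3cos x
image of sin x: 3sin x
image of cos 2x: (33/2)cos 2x
image of sin 2x: (33/2)sin 2x
the matrix is diagonal; its diagonal is (1/2, 3, 3, 33/2, 33/2)
for a triangular matrix the eigenvalues are the diagonal entries, with algebraic multiplicity their repetition count

λ = 1/2 (multiplicity 1), λ = 3 (multiplicity 2), λ = 33/2 (multiplicity 2)


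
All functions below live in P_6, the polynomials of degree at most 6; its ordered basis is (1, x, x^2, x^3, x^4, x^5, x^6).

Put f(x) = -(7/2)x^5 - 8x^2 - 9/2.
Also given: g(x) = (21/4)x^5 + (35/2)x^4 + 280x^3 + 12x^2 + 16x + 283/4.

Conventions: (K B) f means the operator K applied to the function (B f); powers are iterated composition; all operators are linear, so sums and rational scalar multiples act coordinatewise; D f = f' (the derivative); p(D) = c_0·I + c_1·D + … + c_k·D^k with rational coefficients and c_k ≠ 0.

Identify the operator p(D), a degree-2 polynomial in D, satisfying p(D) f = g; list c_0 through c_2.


p(D) = -(3/2)·I − D − 4·D^2, i.e. c_0 = -3/2, c_1 = -1, c_2 = -4

D^0 f = -(7/2)x^5 - 8x^2 - 9/2
D^1 f = -(35/2)x^4 - 16x
D^2 f = -70x^3 - 16
matching coefficients of g against c_0 f + c_1 Df + … from the top degree down determines the c_i
solution: c_0 = -3/2, c_1 = -1, c_2 = -4


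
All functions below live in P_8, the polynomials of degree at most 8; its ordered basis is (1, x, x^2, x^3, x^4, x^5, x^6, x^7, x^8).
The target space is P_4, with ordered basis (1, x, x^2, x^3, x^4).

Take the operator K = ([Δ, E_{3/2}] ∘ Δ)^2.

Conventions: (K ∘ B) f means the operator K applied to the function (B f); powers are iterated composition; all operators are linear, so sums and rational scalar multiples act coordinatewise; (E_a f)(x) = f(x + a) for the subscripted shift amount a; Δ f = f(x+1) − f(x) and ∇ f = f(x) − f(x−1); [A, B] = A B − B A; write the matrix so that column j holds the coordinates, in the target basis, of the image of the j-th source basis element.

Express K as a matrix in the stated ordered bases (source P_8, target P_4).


image of 1: 0
image of x: 0
image of x^2: 0
image of x^3: 0
image of x^4: 0
image of x^5: 0
image of x^6: 0
image of x^7: 0
image of x^8: 0
each image's coordinates form column j of the matrix

the matrix is [[0, 0, 0, 0, 0, 0, 0, 0, 0]; [0, 0, 0, 0, 0, 0, 0, 0, 0]; [0, 0, 0, 0, 0, 0, 0, 0, 0]; [0, 0, 0, 0, 0, 0, 0, 0, 0]; [0, 0, 0, 0, 0, 0, 0, 0, 0]] (rows listed top to bottom)


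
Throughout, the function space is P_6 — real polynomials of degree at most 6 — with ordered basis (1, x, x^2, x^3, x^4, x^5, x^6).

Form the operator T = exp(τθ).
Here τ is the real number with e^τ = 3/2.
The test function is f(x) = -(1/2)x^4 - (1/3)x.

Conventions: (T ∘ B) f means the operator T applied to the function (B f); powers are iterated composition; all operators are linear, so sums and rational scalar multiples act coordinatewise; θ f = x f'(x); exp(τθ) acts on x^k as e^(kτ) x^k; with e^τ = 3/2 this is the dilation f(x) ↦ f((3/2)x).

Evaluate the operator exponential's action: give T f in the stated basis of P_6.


g(x) = -(81/32)x^4 - (1/2)x

exp(τθ) x^k = e^(kτ) x^k; with e^τ = 3/2 this sends x^k to (3/2)^k x^k
x ↦ 3/2 x
x^4 ↦ 81/16 x^4
applying this coordinatewise to f: exp(τθ) f = -(81/32)x^4 - (1/2)x


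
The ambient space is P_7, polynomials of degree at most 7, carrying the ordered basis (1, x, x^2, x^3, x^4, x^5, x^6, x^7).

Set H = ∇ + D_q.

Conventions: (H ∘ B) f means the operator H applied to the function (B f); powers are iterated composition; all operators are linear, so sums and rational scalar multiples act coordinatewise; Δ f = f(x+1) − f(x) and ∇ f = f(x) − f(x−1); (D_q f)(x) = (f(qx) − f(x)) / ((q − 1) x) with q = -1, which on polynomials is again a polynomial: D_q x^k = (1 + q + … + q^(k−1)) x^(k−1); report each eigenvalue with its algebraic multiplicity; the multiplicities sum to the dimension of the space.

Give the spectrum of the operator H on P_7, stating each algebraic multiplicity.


λ = 0 (multiplicity 8)

image of 1: 0
image of x: 2
image of x^2: 2x - 1
image of x^3: 4x^2 - 3x + 1
image of x^4: 4x^3 - 6x^2 + 4x - 1
image of x^5: 6x^4 - 10x^3 + 10x^2 - 5x + 1
image of x^6: 6x^5 - 15x^4 + 20x^3 - 15x^2 + 6x - 1
image of x^7: 8x^6 - 21x^5 + 35x^4 - 35x^3 + 21x^2 - 7x + 1
the matrix is upper triangular; its diagonal is (0, 0, 0, 0, 0, 0, 0, 0)
for a triangular matrix the eigenvalues are the diagonal entries, with algebraic multiplicity their repetition count


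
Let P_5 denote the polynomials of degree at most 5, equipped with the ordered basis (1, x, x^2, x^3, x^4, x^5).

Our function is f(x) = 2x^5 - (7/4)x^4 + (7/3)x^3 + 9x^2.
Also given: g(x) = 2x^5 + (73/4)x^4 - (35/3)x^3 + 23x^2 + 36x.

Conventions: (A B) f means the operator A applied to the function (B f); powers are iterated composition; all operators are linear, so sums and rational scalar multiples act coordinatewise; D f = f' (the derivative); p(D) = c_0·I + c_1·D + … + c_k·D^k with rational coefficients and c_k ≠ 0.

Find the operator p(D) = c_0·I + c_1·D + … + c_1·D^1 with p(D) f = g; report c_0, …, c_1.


c_0 = 1, c_1 = 2

D^0 f = 2x^5 - (7/4)x^4 + (7/3)x^3 + 9x^2
D^1 f = 10x^4 - 7x^3 + 7x^2 + 18x
matching coefficients of g against c_0 f + c_1 Df + … from the top degree down determines the c_i
solution: c_0 = 1, c_1 = 2


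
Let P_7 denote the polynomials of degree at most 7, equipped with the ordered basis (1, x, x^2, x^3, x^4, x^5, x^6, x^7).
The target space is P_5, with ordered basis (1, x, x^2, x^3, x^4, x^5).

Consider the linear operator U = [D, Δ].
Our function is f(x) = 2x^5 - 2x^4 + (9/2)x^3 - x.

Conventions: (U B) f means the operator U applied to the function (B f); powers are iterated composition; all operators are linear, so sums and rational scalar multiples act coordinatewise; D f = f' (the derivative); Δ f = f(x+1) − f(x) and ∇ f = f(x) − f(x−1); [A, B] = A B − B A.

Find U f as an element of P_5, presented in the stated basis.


Δ f = 10x^4 + 12x^3 + (43/2)x^2 + (31/2)x + 7/2
D Δ f = 40x^3 + 36x^2 + 43x + 31/2
D f = 10x^4 - 8x^3 + (27/2)x^2 - 1
Δ D f = 40x^3 + 36x^2 + 43x + 31/2
[D, Δ] f = 0

the image equals g(x) = 0


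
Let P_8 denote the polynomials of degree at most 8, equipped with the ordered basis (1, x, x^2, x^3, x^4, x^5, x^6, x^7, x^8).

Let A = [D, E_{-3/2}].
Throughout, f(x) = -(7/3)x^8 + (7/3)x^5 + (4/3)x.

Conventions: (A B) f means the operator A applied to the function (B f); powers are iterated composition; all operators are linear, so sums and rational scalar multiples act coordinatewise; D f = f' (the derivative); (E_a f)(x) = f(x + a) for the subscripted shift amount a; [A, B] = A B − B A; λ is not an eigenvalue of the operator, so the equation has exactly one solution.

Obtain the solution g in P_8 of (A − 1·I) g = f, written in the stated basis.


write g with unknown coordinates in the stated basis and equate coefficients in (A − 1·I) g = f
solving from the highest basis element down gives g = (7/3)x^8 - (7/3)x^5 - (4/3)x
check: A g = 0
so A g − 1·g = -(7/3)x^8 + (7/3)x^5 + (4/3)x = f ✓

the image equals g(x) = (7/3)x^8 - (7/3)x^5 - (4/3)x


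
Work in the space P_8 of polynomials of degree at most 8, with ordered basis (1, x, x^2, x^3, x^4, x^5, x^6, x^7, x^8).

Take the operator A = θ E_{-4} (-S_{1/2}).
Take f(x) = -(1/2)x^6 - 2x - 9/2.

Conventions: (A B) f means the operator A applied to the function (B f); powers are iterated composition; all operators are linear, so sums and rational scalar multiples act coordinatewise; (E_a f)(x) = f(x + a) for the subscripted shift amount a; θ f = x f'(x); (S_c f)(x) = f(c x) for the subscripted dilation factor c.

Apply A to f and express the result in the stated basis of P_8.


the image equals g(x) = (3/64)x^6 - (15/16)x^5 + (15/2)x^4 - 30x^3 + 60x^2 - 47x

S_{1/2} f = -(1/128)x^6 - x - 9/2
(-S_{1/2}) f = (1/128)x^6 + x + 9/2
E_{-4} (-S_{1/2}) f = (1/128)x^6 - (3/16)x^5 + (15/8)x^4 - 10x^3 + 30x^2 - 47x + 65/2
θ E_{-4} (-S_{1/2}) f = (3/64)x^6 - (15/16)x^5 + (15/2)x^4 - 30x^3 + 60x^2 - 47x


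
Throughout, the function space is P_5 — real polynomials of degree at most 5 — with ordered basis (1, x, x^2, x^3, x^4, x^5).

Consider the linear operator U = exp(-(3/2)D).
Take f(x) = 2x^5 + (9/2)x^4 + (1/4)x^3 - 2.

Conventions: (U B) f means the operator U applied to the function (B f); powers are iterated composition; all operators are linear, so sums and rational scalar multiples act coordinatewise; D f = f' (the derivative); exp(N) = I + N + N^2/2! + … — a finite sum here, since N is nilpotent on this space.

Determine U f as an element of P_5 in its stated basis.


order-1 term: -15x^4 - 27x^3 - (9/8)x^2
order-2 term: 45x^3 + (243/4)x^2 + (27/16)x
order-3 term: -(135/2)x^2 - (243/4)x - 27/32
order-4 term: (405/8)x + 729/32
order-5 term: -243/16
the series for exp(-(3/2)D) f terminates at order 5
exp(-(3/2)D) f = 2x^5 - (21/2)x^4 + (73/4)x^3 - (63/8)x^2 - (135/16)x + 19/4

the result is g(x) = 2x^5 - (21/2)x^4 + (73/4)x^3 - (63/8)x^2 - (135/16)x + 19/4


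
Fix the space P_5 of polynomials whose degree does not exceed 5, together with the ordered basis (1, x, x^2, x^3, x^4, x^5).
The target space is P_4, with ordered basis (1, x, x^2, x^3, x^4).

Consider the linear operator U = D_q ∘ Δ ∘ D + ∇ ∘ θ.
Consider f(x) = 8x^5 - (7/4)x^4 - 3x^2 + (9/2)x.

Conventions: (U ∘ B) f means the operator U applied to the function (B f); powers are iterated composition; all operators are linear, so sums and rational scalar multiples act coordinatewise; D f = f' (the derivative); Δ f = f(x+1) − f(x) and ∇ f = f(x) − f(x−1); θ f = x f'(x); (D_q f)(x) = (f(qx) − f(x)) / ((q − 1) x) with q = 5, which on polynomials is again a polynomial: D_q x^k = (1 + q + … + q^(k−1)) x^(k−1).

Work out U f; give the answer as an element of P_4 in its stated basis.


the result is g(x) = 200x^4 - 428x^3 + 5402x^2 + 1074x + 393/2

D f = 40x^4 - 7x^3 - 6x + 9/2
Δ D f = 160x^3 + 219x^2 + 139x + 27
D_q Δ D f = 4960x^2 + 1314x + 139
θ f = 40x^5 - 7x^4 - 6x^2 + (9/2)x
∇ θ f = 200x^4 - 428x^3 + 442x^2 - 240x + 115/2
(D_q ∘ Δ ∘ D + ∇ ∘ θ) f = 200x^4 - 428x^3 + 5402x^2 + 1074x + 393/2


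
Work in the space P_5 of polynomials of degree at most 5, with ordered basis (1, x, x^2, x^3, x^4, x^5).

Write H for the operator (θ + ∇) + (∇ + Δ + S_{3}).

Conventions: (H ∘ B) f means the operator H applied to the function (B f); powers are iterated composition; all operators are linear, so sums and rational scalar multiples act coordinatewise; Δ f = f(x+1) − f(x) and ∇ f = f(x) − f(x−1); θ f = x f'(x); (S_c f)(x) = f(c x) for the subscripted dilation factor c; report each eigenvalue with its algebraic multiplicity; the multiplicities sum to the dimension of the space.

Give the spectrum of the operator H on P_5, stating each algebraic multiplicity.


λ = 1 (multiplicity 1), λ = 4 (multiplicity 1), λ = 11 (multiplicity 1), λ = 30 (multiplicity 1), λ = 85 (multiplicity 1), λ = 248 (multiplicity 1)

image of 1: 1
image of x: 4x + 3
image of x^2: 11x^2 + 6x - 1
image of x^3: 30x^3 + 9x^2 - 3x + 3
image of x^4: 85x^4 + 12x^3 - 6x^2 + 12x - 1
image of x^5: 248x^5 + 15x^4 - 10x^3 + 30x^2 - 5x + 3
the matrix is upper triangular; its diagonal is (1, 4, 11, 30, 85, 248)
for a triangular matrix the eigenvalues are the diagonal entries, with algebraic multiplicity their repetition count


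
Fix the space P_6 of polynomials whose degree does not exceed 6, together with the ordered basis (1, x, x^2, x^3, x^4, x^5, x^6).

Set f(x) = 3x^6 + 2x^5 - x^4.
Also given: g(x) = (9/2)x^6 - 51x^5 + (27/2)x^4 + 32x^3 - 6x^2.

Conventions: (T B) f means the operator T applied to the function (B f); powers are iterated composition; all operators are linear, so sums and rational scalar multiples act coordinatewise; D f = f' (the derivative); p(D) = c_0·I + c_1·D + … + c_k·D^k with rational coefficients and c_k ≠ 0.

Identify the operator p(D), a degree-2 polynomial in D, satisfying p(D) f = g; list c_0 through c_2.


p(D) = (3/2)·I − 3·D + (1/2)·D^2, i.e. c_0 = 3/2, c_1 = -3, c_2 = 1/2

D^0 f = 3x^6 + 2x^5 - x^4
D^1 f = 18x^5 + 10x^4 - 4x^3
D^2 f = 90x^4 + 40x^3 - 12x^2
matching coefficients of g against c_0 f + c_1 Df + … from the top degree down determines the c_i
solution: c_0 = 3/2, c_1 = -3, c_2 = 1/2


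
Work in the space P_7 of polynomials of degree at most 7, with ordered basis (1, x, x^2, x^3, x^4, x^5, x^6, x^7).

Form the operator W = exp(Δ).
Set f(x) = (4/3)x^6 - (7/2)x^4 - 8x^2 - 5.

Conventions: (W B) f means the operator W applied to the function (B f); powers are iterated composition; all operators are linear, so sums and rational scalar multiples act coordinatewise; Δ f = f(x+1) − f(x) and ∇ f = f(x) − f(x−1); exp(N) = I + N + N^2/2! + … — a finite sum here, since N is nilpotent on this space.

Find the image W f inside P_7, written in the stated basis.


order-1 term: 8x^5 + 20x^4 + (38/3)x^3 - x^2 - 22x - 61/6
order-2 term: 20x^4 + 80x^3 + 119x^2 + 78x + 53/6
order-3 term: (80/3)x^3 + 120x^2 + 186x + 99
order-4 term: 20x^2 + 80x + 499/6
order-5 term: 8x + 20
order-6 term: 4/3
the series for exp(Δ) f terminates at order 6
exp(Δ) f = (4/3)x^6 + 8x^5 + (73/2)x^4 + (358/3)x^3 + 250x^2 + 330x + 1183/6

the image equals g(x) = (4/3)x^6 + 8x^5 + (73/2)x^4 + (358/3)x^3 + 250x^2 + 330x + 1183/6


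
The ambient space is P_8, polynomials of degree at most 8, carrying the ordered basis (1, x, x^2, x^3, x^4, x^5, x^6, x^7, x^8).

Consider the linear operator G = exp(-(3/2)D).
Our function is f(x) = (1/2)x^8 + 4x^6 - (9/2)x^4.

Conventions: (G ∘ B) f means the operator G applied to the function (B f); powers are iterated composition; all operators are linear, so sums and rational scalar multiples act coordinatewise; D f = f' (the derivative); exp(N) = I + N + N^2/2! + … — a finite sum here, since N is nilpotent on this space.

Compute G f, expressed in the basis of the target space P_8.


order-1 term: -6x^7 - 36x^5 + 27x^3
order-2 term: (63/2)x^6 + 135x^4 - (243/4)x^2
order-3 term: -(189/2)x^5 - 270x^3 + (243/4)x
order-4 term: (2835/16)x^4 + (1215/4)x^2 - 729/32
order-5 term: -(1701/8)x^3 - (729/4)x
order-6 term: (5103/32)x^2 + 729/16
order-7 term: -(2187/32)x
order-8 term: 6561/512
the series for exp(-(3/2)D) f terminates at order 8
exp(-(3/2)D) f = (1/2)x^8 - 6x^7 + (71/2)x^6 - (261/2)x^5 + (4923/16)x^4 - (3645/8)x^3 + (12879/32)x^2 - (6075/32)x + 18225/512

the image equals g(x) = (1/2)x^8 - 6x^7 + (71/2)x^6 - (261/2)x^5 + (4923/16)x^4 - (3645/8)x^3 + (12879/32)x^2 - (6075/32)x + 18225/512


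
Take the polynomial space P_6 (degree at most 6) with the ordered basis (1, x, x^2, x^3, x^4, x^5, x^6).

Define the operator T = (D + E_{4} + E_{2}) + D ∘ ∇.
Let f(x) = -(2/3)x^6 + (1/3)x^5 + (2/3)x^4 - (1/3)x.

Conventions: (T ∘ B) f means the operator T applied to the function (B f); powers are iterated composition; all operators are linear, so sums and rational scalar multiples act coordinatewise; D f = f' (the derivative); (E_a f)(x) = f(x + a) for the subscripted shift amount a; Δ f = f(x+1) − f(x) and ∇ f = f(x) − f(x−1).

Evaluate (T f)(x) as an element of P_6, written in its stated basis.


the image equals g(x) = -(4/3)x^6 - (82/3)x^5 - 207x^4 - 828x^3 - 2442x^2 - (10682/3)x - 6736/3

D f = -4x^5 + (5/3)x^4 + (8/3)x^3 - 1/3
E_{4} f = -(2/3)x^6 - (47/3)x^5 - (458/3)x^4 - (2368/3)x^3 - (6848/3)x^2 - 3499x - 2220
E_{2} f = -(2/3)x^6 - (23/3)x^5 - 36x^4 - 88x^3 - (352/3)x^2 - (241/3)x - 22
(D + E_{4} + E_{2}) f = -(4/3)x^6 - (82/3)x^5 - 187x^4 - (2624/3)x^3 - 2400x^2 - (10738/3)x - 6727/3
∇ f = -4x^5 + (35/3)x^4 - 14x^3 + (28/3)x^2 - 3x
D ∇ f = -20x^4 + (140/3)x^3 - 42x^2 + (56/3)x - 3
((D + E_{4} + E_{2}) + D ∘ ∇) f = -(4/3)x^6 - (82/3)x^5 - 207x^4 - 828x^3 - 2442x^2 - (10682/3)x - 6736/3


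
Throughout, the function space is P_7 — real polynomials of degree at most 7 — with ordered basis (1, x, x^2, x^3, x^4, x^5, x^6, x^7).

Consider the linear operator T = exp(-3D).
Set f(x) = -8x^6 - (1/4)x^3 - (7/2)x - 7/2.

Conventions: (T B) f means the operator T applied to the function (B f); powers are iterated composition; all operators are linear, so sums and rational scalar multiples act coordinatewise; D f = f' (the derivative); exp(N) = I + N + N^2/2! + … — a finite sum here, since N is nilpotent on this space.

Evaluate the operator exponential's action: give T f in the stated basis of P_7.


order-1 term: 144x^5 + (9/4)x^2 + 21/2
order-2 term: -1080x^4 - (27/4)x
order-3 term: 4320x^3 + 27/4
order-4 term: -9720x^2
order-5 term: 11664x
order-6 term: -5832
the series for exp(-3D) f terminates at order 6
exp(-3D) f = -8x^6 + 144x^5 - 1080x^4 + (17279/4)x^3 - (38871/4)x^2 + (46615/4)x - 23273/4

the result is g(x) = -8x^6 + 144x^5 - 1080x^4 + (17279/4)x^3 - (38871/4)x^2 + (46615/4)x - 23273/4


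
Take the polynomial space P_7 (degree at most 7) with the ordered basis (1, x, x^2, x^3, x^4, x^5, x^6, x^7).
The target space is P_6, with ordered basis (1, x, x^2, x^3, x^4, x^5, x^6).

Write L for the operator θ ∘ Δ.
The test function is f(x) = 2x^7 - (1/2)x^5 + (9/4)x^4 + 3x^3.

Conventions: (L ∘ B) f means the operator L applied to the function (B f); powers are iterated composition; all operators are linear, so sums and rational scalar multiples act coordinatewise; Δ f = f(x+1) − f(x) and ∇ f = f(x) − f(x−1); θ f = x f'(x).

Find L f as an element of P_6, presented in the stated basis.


the result is g(x) = 84x^6 + 210x^5 + 270x^4 + 222x^3 + 119x^2 + (59/2)x

Δ f = 14x^6 + 42x^5 + (135/2)x^4 + 74x^3 + (119/2)x^2 + (59/2)x + 27/4
θ Δ f = 84x^6 + 210x^5 + 270x^4 + 222x^3 + 119x^2 + (59/2)x


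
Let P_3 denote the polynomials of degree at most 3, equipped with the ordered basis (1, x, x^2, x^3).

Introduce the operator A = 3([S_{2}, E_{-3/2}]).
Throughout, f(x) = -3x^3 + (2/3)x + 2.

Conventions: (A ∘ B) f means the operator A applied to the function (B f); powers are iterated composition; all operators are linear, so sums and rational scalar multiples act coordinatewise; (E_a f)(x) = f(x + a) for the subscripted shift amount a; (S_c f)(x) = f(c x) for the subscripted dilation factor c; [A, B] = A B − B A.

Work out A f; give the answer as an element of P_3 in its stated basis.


the image equals g(x) = -162x^2 + (729/2)x - 1677/8

E_{-3/2} f = -3x^3 + (27/2)x^2 - (235/12)x + 89/8
S_{2} E_{-3/2} f = -24x^3 + 54x^2 - (235/6)x + 89/8
S_{2} f = -24x^3 + (4/3)x + 2
E_{-3/2} S_{2} f = -24x^3 + 108x^2 - (482/3)x + 81
[S_{2}, E_{-3/2}] f = -54x^2 + (243/2)x - 559/8
(3([S_{2}, E_{-3/2}])) f = -162x^2 + (729/2)x - 1677/8


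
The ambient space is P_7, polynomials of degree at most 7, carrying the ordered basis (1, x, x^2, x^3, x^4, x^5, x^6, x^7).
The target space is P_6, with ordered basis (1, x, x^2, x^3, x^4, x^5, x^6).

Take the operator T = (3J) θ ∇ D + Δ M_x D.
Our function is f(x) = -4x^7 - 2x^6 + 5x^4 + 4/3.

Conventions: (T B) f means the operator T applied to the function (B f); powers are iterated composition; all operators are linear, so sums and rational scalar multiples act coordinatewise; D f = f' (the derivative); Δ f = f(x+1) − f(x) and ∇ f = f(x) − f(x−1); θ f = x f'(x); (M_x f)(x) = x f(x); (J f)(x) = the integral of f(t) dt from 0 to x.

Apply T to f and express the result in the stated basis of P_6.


the result is g(x) = -616x^6 + 204x^5 - 2150x^4 - 420x^3 - 900x^2 - 188x - 20

D f = -28x^6 - 12x^5 + 20x^3
∇ D f = -168x^5 + 360x^4 - 440x^3 + 360x^2 - 168x + 36
θ ∇ D f = -840x^5 + 1440x^4 - 1320x^3 + 720x^2 - 168x
J (θ ∇) D f = -140x^6 + 288x^5 - 330x^4 + 240x^3 - 84x^2
(3J) (θ ∇) D f = -420x^6 + 864x^5 - 990x^4 + 720x^3 - 252x^2
D f = -28x^6 - 12x^5 + 20x^3
M_x D f = -28x^7 - 12x^6 + 20x^4
Δ M_x D f = -196x^6 - 660x^5 - 1160x^4 - 1140x^3 - 648x^2 - 188x - 20
((3J) θ ∇ D + Δ M_x D) f = -616x^6 + 204x^5 - 2150x^4 - 420x^3 - 900x^2 - 188x - 20


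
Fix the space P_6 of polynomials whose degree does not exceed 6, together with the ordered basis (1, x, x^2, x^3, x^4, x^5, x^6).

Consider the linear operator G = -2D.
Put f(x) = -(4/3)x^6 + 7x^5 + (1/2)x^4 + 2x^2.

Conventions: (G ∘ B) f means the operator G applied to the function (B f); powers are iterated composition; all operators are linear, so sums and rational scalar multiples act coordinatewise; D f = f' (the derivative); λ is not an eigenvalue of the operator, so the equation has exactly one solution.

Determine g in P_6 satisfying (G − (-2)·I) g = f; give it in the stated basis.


the result is g(x) = -(2/3)x^6 - (1/2)x^5 - (9/4)x^4 - 9x^3 - 26x^2 - 52x - 52

write g with unknown coordinates in the stated basis and equate coefficients in (G − (-2)·I) g = f
solving from the highest basis element down gives g = -(2/3)x^6 - (1/2)x^5 - (9/4)x^4 - 9x^3 - 26x^2 - 52x - 52
check: G g = 8x^5 + 5x^4 + 18x^3 + 54x^2 + 104x + 104
so G g − (-2)·g = -(4/3)x^6 + 7x^5 + (1/2)x^4 + 2x^2 = f ✓


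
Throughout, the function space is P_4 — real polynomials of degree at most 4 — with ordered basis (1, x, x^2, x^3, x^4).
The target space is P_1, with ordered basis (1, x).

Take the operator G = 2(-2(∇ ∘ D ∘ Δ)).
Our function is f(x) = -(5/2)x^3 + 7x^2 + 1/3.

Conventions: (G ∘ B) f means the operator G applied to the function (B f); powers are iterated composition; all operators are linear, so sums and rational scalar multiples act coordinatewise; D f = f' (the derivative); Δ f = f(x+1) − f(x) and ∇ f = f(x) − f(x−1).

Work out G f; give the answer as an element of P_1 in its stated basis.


Δ f = -(15/2)x^2 + (13/2)x + 9/2
D Δ f = -15x + 13/2
∇ D Δ f = -15
(-2(∇ ∘ D ∘ Δ)) f = 30
(2(-2(∇ ∘ D ∘ Δ))) f = 60

the image equals g(x) = 60


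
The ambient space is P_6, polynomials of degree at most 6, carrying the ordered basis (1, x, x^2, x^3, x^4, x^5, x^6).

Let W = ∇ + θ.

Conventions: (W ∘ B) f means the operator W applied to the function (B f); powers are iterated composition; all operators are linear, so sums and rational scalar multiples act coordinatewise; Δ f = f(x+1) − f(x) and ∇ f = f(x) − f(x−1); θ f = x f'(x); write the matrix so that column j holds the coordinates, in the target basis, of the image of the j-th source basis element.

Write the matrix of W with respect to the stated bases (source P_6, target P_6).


the matrix is [[0, 1, -1, 1, -1, 1, -1]; [0, 1, 2, -3, 4, -5, 6]; [0, 0, 2, 3, -6, 10, -15]; [0, 0, 0, 3, 4, -10, 20]; [0, 0, 0, 0, 4, 5, -15]; [0, 0, 0, 0, 0, 5, 6]; [0, 0, 0, 0, 0, 0, 6]] (rows listed top to bottom)

image of 1: 0
image of x: x + 1
image of x^2: 2x^2 + 2x - 1
image of x^3: 3x^3 + 3x^2 - 3x + 1
image of x^4: 4x^4 + 4x^3 - 6x^2 + 4x - 1
image of x^5: 5x^5 + 5x^4 - 10x^3 + 10x^2 - 5x + 1
image of x^6: 6x^6 + 6x^5 - 15x^4 + 20x^3 - 15x^2 + 6x - 1
each image's coordinates form column j of the matrix


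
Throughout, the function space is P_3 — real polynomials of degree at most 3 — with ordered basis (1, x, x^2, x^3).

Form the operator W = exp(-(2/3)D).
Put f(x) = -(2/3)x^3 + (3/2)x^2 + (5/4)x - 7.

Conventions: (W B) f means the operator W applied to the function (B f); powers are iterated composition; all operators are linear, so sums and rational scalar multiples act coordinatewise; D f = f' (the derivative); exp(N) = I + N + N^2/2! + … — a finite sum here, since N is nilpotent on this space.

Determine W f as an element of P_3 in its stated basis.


the image equals g(x) = -(2/3)x^3 + (17/6)x^2 - (59/36)x - 1129/162

order-1 term: (4/3)x^2 - 2x - 5/6
order-2 term: -(8/9)x + 2/3
order-3 term: 16/81
the series for exp(-(2/3)D) f terminates at order 3
exp(-(2/3)D) f = -(2/3)x^3 + (17/6)x^2 - (59/36)x - 1129/162


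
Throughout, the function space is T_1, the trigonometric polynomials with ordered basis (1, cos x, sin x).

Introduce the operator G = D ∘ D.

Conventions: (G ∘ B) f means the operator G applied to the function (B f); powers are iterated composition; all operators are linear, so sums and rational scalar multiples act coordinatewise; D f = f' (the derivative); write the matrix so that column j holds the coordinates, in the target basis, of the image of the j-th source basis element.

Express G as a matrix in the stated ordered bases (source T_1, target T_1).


the matrix is [[0, 0, 0]; [0, -1, 0]; [0, 0, -1]] (rows listed top to bottom)

image of 1: 0
image of cos x: -cos x
image of sin x: -sin x
each image's coordinates form column j of the matrix


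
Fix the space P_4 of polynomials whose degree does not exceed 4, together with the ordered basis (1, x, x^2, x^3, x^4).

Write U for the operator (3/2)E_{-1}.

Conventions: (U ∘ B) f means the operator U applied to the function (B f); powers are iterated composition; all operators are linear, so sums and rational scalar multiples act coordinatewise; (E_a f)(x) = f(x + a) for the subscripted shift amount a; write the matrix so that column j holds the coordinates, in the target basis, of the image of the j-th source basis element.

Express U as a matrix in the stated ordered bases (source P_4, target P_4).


image of 1: 3/2
image of x: (3/2)x - 3/2
image of x^2: (3/2)x^2 - 3x + 3/2
image of x^3: (3/2)x^3 - (9/2)x^2 + (9/2)x - 3/2
image of x^4: (3/2)x^4 - 6x^3 + 9x^2 - 6x + 3/2
each image's coordinates form column j of the matrix

the matrix is [[3/2, -3/2, 3/2, -3/2, 3/2]; [0, 3/2, -3, 9/2, -6]; [0, 0, 3/2, -9/2, 9]; [0, 0, 0, 3/2, -6]; [0, 0, 0, 0, 3/2]] (rows listed top to bottom)


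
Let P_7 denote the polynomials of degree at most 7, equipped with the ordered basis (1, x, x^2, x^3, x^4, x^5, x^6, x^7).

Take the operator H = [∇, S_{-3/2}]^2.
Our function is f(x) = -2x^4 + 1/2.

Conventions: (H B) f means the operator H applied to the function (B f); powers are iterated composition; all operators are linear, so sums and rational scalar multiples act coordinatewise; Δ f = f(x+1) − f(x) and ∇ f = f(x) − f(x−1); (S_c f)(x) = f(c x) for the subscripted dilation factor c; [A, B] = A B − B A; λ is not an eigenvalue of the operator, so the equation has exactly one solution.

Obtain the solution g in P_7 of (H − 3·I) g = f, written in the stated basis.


write g with unknown coordinates in the stated basis and equate coefficients in (H − 3·I) g = f
solving from the highest basis element down gives g = (2/3)x^4 - (2025/16)x^2 + (225/16)x + 47881/64
check: H g = -(6075/16)x^2 + (675/16)x + 143675/64
so H g − 3·g = -2x^4 + 1/2 = f ✓

the result is g(x) = (2/3)x^4 - (2025/16)x^2 + (225/16)x + 47881/64
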